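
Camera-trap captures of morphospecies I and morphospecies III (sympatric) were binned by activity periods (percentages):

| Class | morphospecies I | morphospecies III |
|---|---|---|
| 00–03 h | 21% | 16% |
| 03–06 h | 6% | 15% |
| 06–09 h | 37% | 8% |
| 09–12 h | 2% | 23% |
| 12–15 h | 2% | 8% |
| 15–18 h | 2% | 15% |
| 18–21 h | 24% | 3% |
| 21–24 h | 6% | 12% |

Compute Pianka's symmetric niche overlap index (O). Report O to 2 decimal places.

0.50

Convert percentages to proportions (divide by 100).
Σ p₁ᵢp₂ᵢ = 0.0336 + 0.0090 + 0.0296 + 0.0046 + 0.0016 + 0.0030 + 0.0072 + 0.0072 = 0.0958
Σp_1ᵢ² = 0.21² + 0.06² + 0.37² + 0.02² + 0.02² + 0.02² + 0.24² + 0.06² = 0.0441 + 0.0036 + 0.1369 + 0.0004 + 0.0004 + 0.0004 + 0.0576 + 0.0036 = 0.2470
Σp_2ᵢ² = 0.16² + 0.15² + 0.08² + 0.23² + 0.08² + 0.15² + 0.03² + 0.12² = 0.0256 + 0.0225 + 0.0064 + 0.0529 + 0.0064 + 0.0225 + 0.0009 + 0.0144 = 0.1516
O = 0.0958 / √(0.2470 × 0.1516) = 0.0958 / 0.19351 = 0.4951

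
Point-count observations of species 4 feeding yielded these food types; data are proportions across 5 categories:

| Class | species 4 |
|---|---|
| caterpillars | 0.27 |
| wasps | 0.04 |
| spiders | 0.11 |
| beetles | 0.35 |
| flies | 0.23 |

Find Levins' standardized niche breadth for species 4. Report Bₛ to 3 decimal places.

Σpᵢ² = 0.27² + 0.04² + 0.11² + 0.35² + 0.23² = 0.0729 + 0.0016 + 0.0121 + 0.1225 + 0.0529 = 0.2620
B = 1 / 0.2620 = 3.81679
Bₛ = (B − 1)/(n − 1) = (3.81679 − 1)/(5 − 1) = 2.81679/4 = 0.70420

0.704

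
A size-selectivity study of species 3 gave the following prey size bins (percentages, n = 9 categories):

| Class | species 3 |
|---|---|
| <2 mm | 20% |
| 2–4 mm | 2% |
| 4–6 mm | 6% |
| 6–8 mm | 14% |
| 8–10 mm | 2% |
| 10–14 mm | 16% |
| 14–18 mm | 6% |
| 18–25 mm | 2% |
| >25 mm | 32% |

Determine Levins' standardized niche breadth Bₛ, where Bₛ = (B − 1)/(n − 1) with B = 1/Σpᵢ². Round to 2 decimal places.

0.51

Convert percentages to proportions (divide by 100).
Σpᵢ² = 0.20² + 0.02² + 0.06² + 0.14² + 0.02² + 0.16² + 0.06² + 0.02² + 0.32² = 0.0400 + 0.0004 + 0.0036 + 0.0196 + 0.0004 + 0.0256 + 0.0036 + 0.0004 + 0.1024 = 0.1960
B = 1 / 0.1960 = 5.1020
Bₛ = (B − 1)/(n − 1) = (5.1020 − 1)/(9 − 1) = 4.1020/8 = 0.5128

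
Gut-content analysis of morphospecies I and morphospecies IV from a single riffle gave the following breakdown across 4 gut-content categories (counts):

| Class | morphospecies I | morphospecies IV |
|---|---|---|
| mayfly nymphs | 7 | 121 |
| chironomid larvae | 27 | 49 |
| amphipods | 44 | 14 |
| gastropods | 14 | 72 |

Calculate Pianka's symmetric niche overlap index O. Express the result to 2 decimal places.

Proportions for morphospecies I (n=92): 7/92=0.0761, 27/92=0.2935, 44/92=0.4783, 14/92=0.1522
Proportions for morphospecies IV (n=256): 121/256=0.4727, 49/256=0.1914, 14/256=0.0547, 72/256=0.2813
Σ p₁ᵢp₂ᵢ = 0.035972 + 0.056176 + 0.026163 + 0.042814 = 0.161125
Σp_1ᵢ² = 0.0761² + 0.2935² + 0.4783² + 0.1522² = 0.005791 + 0.086142 + 0.228771 + 0.023165 = 0.343869
Σp_2ᵢ² = 0.4727² + 0.1914² + 0.0547² + 0.2813² = 0.223445 + 0.036634 + 0.002992 + 0.079130 = 0.342201
O = 0.161125 / √(0.343869 × 0.342201) = 0.161125 / 0.3430340 = 0.4697

0.47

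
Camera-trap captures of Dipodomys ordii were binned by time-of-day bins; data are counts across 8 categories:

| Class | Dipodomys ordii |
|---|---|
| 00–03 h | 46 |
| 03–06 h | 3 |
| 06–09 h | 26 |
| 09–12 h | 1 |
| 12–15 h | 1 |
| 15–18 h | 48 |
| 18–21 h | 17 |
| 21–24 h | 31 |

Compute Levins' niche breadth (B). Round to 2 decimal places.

Proportions for Dipodomys ordii (n=173): 46/173=0.2659, 3/173=0.0173, 26/173=0.1503, 1/173=0.0058, 1/173=0.0058, 48/173=0.2775, 17/173=0.0983, 31/173=0.1792
Σpᵢ² = 0.2659² + 0.0173² + 0.1503² + 0.0058² + 0.0058² + 0.2775² + 0.0983² + 0.1792² = 0.070703 + 0.000299 + 0.022590 + 0.000034 + 0.000034 + 0.077006 + 0.009663 + 0.032113 = 0.212442
B = 1 / 0.212442 = 4.7072

4.71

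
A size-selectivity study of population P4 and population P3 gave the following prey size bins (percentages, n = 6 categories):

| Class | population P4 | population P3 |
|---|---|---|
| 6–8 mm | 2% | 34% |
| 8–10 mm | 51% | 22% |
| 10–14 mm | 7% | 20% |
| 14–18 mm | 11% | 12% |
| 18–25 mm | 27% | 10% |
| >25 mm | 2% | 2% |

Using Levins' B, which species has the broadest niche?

population P3

Convert percentages to proportions (divide by 100).
Σp_P4ᵢ² = 0.02² + 0.51² + 0.07² + 0.11² + 0.27² + 0.02² = 0.0004 + 0.2601 + 0.0049 + 0.0121 + 0.0729 + 0.0004 = 0.3508
B_P4 = 1 / 0.3508 = 2.8506
Σp_P3ᵢ² = 0.34² + 0.22² + 0.20² + 0.12² + 0.10² + 0.02² = 0.1156 + 0.0484 + 0.0400 + 0.0144 + 0.0100 + 0.0004 = 0.2288
B_P3 = 1 / 0.2288 = 4.3706
Highest B → broadest niche (most generalist): population P3 (B = 4.37).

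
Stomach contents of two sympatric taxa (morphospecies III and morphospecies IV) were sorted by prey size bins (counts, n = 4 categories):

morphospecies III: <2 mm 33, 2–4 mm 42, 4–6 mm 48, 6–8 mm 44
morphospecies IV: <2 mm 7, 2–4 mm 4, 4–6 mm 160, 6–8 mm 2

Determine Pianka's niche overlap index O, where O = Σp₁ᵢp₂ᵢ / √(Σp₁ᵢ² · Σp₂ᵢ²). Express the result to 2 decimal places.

0.61

Proportions for morphospecies III (n=167): 33/167=0.1976, 42/167=0.2515, 48/167=0.2874, 44/167=0.2635
Proportions for morphospecies IV (n=173): 7/173=0.0405, 4/173=0.0231, 160/173=0.9249, 2/173=0.0116
Σ p₁ᵢp₂ᵢ = 0.008003 + 0.005810 + 0.265816 + 0.003057 = 0.282686
Σp_1ᵢ² = 0.1976² + 0.2515² + 0.2874² + 0.2635² = 0.039046 + 0.063252 + 0.082599 + 0.069432 = 0.254329
Σp_2ᵢ² = 0.0405² + 0.0231² + 0.9249² + 0.0116² = 0.001640 + 0.000534 + 0.855440 + 0.000135 = 0.857749
O = 0.282686 / √(0.254329 × 0.857749) = 0.282686 / 0.4670658 = 0.6052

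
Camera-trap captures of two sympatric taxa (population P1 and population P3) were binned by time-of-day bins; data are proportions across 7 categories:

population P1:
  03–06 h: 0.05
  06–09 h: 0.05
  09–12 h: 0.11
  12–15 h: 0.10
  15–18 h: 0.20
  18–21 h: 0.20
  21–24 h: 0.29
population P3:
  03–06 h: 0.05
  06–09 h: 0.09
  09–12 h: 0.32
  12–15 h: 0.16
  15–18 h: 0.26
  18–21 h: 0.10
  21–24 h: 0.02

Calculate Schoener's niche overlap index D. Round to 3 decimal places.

0.630

Σ|p₁ᵢ − p₂ᵢ| = 0.00 + 0.04 + 0.21 + 0.06 + 0.06 + 0.10 + 0.27 = 0.74
D = 1 − ½ × 0.74 = 1 − 0.370 = 0.63000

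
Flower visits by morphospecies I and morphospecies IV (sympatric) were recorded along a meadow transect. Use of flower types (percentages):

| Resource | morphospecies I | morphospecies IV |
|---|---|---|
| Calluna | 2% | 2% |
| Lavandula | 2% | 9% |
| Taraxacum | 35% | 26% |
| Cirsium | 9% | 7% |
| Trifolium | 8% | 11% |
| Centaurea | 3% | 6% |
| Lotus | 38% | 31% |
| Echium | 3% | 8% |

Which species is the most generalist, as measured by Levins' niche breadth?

Convert percentages to proportions (divide by 100).
Σp_Iᵢ² = 0.02² + 0.02² + 0.35² + 0.09² + 0.08² + 0.03² + 0.38² + 0.03² = 0.0004 + 0.0004 + 0.1225 + 0.0081 + 0.0064 + 0.0009 + 0.1444 + 0.0009 = 0.2840
B_I = 1 / 0.2840 = 3.5211
Σp_IVᵢ² = 0.02² + 0.09² + 0.26² + 0.07² + 0.11² + 0.06² + 0.31² + 0.08² = 0.0004 + 0.0081 + 0.0676 + 0.0049 + 0.0121 + 0.0036 + 0.0961 + 0.0064 = 0.1992
B_IV = 1 / 0.1992 = 5.0201
Highest B → broadest niche (most generalist): morphospecies IV (B = 5.02).

morphospecies IV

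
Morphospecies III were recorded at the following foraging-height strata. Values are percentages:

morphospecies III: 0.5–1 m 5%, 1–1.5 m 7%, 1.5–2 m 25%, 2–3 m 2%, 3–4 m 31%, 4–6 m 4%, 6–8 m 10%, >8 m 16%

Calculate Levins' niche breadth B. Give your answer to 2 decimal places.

Convert percentages to proportions (divide by 100).
Σpᵢ² = 0.05² + 0.07² + 0.25² + 0.02² + 0.31² + 0.04² + 0.10² + 0.16² = 0.0025 + 0.0049 + 0.0625 + 0.0004 + 0.0961 + 0.0016 + 0.0100 + 0.0256 = 0.2036
B = 1 / 0.2036 = 4.9116

4.91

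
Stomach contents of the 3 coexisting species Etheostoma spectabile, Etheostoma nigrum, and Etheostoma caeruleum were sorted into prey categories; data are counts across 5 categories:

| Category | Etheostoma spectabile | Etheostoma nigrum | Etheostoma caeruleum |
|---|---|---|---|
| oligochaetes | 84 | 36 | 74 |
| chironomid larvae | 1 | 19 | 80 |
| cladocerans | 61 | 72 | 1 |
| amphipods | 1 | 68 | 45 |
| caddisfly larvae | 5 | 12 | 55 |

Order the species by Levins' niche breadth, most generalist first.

Etheostoma caeruleum > Etheostoma nigrum > Etheostoma spectabile

Proportions for Etheostoma spectabile (n=152): 84/152=0.5526, 1/152=0.0066, 61/152=0.4013, 1/152=0.0066, 5/152=0.0329
Proportions for Etheostoma nigrum (n=207): 36/207=0.1739, 19/207=0.0918, 72/207=0.3478, 68/207=0.3285, 12/207=0.0580
Proportions for Etheostoma caeruleum (n=255): 74/255=0.2902, 80/255=0.3137, 1/255=0.0039, 45/255=0.1765, 55/255=0.2157
Σp_specᵢ² = 0.5526² + 0.0066² + 0.4013² + 0.0066² + 0.0329² = 0.305367 + 0.000044 + 0.161042 + 0.000044 + 0.001082 = 0.467579
B_spec = 1 / 0.467579 = 2.1387
Σp_nigrᵢ² = 0.1739² + 0.0918² + 0.3478² + 0.3285² + 0.0580² = 0.030241 + 0.008427 + 0.120965 + 0.107912 + 0.003364 = 0.270909
B_nigr = 1 / 0.270909 = 3.6913
Σp_caerᵢ² = 0.2902² + 0.3137² + 0.0039² + 0.1765² + 0.2157² = 0.084216 + 0.098408 + 0.000015 + 0.031152 + 0.046526 = 0.260317
B_caer = 1 / 0.260317 = 3.8415
Ranking by B (broadest → narrowest): Etheostoma caeruleum (3.84) > Etheostoma nigrum (3.69) > Etheostoma spectabile (2.14)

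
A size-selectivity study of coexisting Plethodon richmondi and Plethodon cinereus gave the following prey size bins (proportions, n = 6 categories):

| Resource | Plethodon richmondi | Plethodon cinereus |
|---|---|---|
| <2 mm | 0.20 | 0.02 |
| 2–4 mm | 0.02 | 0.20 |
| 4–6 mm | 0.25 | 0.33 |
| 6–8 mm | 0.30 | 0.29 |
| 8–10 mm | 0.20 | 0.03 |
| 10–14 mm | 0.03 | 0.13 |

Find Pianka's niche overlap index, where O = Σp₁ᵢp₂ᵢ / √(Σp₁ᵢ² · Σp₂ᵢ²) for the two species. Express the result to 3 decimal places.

Σ p₁ᵢp₂ᵢ = 0.0040 + 0.0040 + 0.0825 + 0.0870 + 0.0060 + 0.0039 = 0.1874
Σp_1ᵢ² = 0.20² + 0.02² + 0.25² + 0.30² + 0.20² + 0.03² = 0.0400 + 0.0004 + 0.0625 + 0.0900 + 0.0400 + 0.0009 = 0.2338
Σp_2ᵢ² = 0.02² + 0.20² + 0.33² + 0.29² + 0.03² + 0.13² = 0.0004 + 0.0400 + 0.1089 + 0.0841 + 0.0009 + 0.0169 = 0.2512
O = 0.1874 / √(0.2338 × 0.2512) = 0.1874 / 0.242344 = 0.77328

0.773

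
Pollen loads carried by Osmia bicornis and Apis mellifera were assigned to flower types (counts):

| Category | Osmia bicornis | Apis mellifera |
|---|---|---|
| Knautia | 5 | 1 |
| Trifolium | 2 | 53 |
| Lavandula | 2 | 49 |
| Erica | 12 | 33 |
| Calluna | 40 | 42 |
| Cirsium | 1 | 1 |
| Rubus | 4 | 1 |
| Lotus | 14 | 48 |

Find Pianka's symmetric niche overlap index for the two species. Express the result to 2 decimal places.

0.65

Proportions for Osmia bicornis (n=80): 5/80=0.0625, 2/80=0.0250, 2/80=0.0250, 12/80=0.1500, 40/80=0.5000, 1/80=0.0125, 4/80=0.0500, 14/80=0.1750
Proportions for Apis mellifera (n=228): 1/228=0.0044, 53/228=0.2325, 49/228=0.2149, 33/228=0.1447, 42/228=0.1842, 1/228=0.0044, 1/228=0.0044, 48/228=0.2105
Σ p₁ᵢp₂ᵢ = 0.000275 + 0.005813 + 0.005373 + 0.021705 + 0.092100 + 0.000055 + 0.000220 + 0.036838 = 0.162379
Σp_1ᵢ² = 0.0625² + 0.0250² + 0.0250² + 0.1500² + 0.5000² + 0.0125² + 0.0500² + 0.1750² = 0.003906 + 0.000625 + 0.000625 + 0.022500 + 0.250000 + 0.000156 + 0.002500 + 0.030625 = 0.310937
Σp_2ᵢ² = 0.0044² + 0.2325² + 0.2149² + 0.1447² + 0.1842² + 0.0044² + 0.0044² + 0.2105² = 0.000019 + 0.054056 + 0.046182 + 0.020938 + 0.033930 + 0.000019 + 0.000019 + 0.044310 = 0.199473
O = 0.162379 / √(0.310937 × 0.199473) = 0.162379 / 0.2490452 = 0.6520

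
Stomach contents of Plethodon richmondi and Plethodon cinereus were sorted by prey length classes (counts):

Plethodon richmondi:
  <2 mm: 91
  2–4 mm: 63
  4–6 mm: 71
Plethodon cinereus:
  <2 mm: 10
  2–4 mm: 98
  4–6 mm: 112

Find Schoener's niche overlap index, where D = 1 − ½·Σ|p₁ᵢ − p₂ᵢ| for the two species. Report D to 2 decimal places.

Proportions for Plethodon richmondi (n=225): 91/225=0.4044, 63/225=0.2800, 71/225=0.3156
Proportions for Plethodon cinereus (n=220): 10/220=0.0455, 98/220=0.4455, 112/220=0.5091
Σ|p₁ᵢ − p₂ᵢ| = 0.3589 + 0.1655 + 0.1935 = 0.7179
D = 1 − ½ × 0.7179 = 1 − 0.35895 = 0.64105

0.64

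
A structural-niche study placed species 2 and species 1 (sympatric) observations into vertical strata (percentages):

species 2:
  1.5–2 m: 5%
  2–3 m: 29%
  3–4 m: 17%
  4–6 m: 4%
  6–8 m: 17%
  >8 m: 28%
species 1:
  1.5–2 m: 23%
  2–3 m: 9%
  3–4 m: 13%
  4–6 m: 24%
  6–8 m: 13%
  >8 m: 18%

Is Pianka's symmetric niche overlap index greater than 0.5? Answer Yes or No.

Yes

Convert percentages to proportions (divide by 100).
Σ p₁ᵢp₂ᵢ = 0.0115 + 0.0261 + 0.0221 + 0.0096 + 0.0221 + 0.0504 = 0.1418
Σp_1ᵢ² = 0.05² + 0.29² + 0.17² + 0.04² + 0.17² + 0.28² = 0.0025 + 0.0841 + 0.0289 + 0.0016 + 0.0289 + 0.0784 = 0.2244
Σp_2ᵢ² = 0.23² + 0.09² + 0.13² + 0.24² + 0.13² + 0.18² = 0.0529 + 0.0081 + 0.0169 + 0.0576 + 0.0169 + 0.0324 = 0.1848
O = 0.1418 / √(0.2244 × 0.1848) = 0.1418 / 0.20364 = 0.6963
O = 0.6963 > 0.5 → Yes.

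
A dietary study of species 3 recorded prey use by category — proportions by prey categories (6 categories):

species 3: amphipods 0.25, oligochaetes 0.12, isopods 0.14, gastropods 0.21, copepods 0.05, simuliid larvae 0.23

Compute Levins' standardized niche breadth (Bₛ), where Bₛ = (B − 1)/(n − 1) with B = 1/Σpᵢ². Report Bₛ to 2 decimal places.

Σpᵢ² = 0.25² + 0.12² + 0.14² + 0.21² + 0.05² + 0.23² = 0.0625 + 0.0144 + 0.0196 + 0.0441 + 0.0025 + 0.0529 = 0.1960
B = 1 / 0.1960 = 5.1020
Bₛ = (B − 1)/(n − 1) = (5.1020 − 1)/(6 − 1) = 4.1020/5 = 0.8204

0.82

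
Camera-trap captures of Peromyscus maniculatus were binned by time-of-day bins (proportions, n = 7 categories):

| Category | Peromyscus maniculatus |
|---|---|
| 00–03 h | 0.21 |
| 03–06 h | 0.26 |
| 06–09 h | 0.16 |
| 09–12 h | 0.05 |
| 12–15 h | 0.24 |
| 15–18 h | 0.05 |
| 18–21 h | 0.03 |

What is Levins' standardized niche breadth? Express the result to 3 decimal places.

0.663

Σpᵢ² = 0.21² + 0.26² + 0.16² + 0.05² + 0.24² + 0.05² + 0.03² = 0.0441 + 0.0676 + 0.0256 + 0.0025 + 0.0576 + 0.0025 + 0.0009 = 0.2008
B = 1 / 0.2008 = 4.98008
Bₛ = (B − 1)/(n − 1) = (4.98008 − 1)/(7 − 1) = 3.98008/6 = 0.66335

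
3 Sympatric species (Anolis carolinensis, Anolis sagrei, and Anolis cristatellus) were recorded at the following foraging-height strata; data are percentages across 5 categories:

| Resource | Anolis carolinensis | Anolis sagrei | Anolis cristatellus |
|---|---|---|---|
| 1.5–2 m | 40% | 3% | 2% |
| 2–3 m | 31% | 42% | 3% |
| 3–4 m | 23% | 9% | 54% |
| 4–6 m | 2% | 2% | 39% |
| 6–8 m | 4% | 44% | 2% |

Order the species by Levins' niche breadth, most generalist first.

Convert percentages to proportions (divide by 100).
Σp_caroᵢ² = 0.40² + 0.31² + 0.23² + 0.02² + 0.04² = 0.1600 + 0.0961 + 0.0529 + 0.0004 + 0.0016 = 0.3110
B_caro = 1 / 0.3110 = 3.2154
Σp_sagrᵢ² = 0.03² + 0.42² + 0.09² + 0.02² + 0.44² = 0.0009 + 0.1764 + 0.0081 + 0.0004 + 0.1936 = 0.3794
B_sagr = 1 / 0.3794 = 2.6357
Σp_crisᵢ² = 0.02² + 0.03² + 0.54² + 0.39² + 0.02² = 0.0004 + 0.0009 + 0.2916 + 0.1521 + 0.0004 = 0.4454
B_cris = 1 / 0.4454 = 2.2452
Ranking by B (broadest → narrowest): Anolis carolinensis (3.22) > Anolis sagrei (2.64) > Anolis cristatellus (2.25)

Anolis carolinensis > Anolis sagrei > Anolis cristatellus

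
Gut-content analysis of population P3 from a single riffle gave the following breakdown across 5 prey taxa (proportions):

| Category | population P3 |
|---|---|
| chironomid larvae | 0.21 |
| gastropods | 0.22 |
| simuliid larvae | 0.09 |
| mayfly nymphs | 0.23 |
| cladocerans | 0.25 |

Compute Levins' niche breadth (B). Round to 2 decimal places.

Σpᵢ² = 0.21² + 0.22² + 0.09² + 0.23² + 0.25² = 0.0441 + 0.0484 + 0.0081 + 0.0529 + 0.0625 = 0.2160
B = 1 / 0.2160 = 4.6296

4.63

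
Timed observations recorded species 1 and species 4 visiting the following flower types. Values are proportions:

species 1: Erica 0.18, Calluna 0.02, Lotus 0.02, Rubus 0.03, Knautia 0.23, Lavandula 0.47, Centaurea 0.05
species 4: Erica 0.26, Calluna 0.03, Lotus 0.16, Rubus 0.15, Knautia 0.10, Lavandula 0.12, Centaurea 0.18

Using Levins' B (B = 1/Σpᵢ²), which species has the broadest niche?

Σp_1ᵢ² = 0.18² + 0.02² + 0.02² + 0.03² + 0.23² + 0.47² + 0.05² = 0.0324 + 0.0004 + 0.0004 + 0.0009 + 0.0529 + 0.2209 + 0.0025 = 0.3104
B_1 = 1 / 0.3104 = 3.2216
Σp_4ᵢ² = 0.26² + 0.03² + 0.16² + 0.15² + 0.10² + 0.12² + 0.18² = 0.0676 + 0.0009 + 0.0256 + 0.0225 + 0.0100 + 0.0144 + 0.0324 = 0.1734
B_4 = 1 / 0.1734 = 5.7670
Highest B → broadest niche (most generalist): species 4 (B = 5.77).

species 4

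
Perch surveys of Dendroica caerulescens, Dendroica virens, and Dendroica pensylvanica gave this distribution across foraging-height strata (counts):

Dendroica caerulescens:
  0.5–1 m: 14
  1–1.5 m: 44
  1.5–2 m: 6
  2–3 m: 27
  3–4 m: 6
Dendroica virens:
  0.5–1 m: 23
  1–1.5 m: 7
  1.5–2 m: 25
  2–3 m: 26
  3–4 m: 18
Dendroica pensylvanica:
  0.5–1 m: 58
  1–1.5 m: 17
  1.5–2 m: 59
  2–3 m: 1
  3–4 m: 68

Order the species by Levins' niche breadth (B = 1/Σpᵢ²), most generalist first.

Dendroica virens > Dendroica pensylvanica > Dendroica caerulescens

Proportions for Dendroica caerulescens (n=97): 14/97=0.1443, 44/97=0.4536, 6/97=0.0619, 27/97=0.2784, 6/97=0.0619
Proportions for Dendroica virens (n=99): 23/99=0.2323, 7/99=0.0707, 25/99=0.2525, 26/99=0.2626, 18/99=0.1818
Proportions for Dendroica pensylvanica (n=203): 58/203=0.2857, 17/203=0.0837, 59/203=0.2906, 1/203=0.0049, 68/203=0.3350
Σp_caerᵢ² = 0.1443² + 0.4536² + 0.0619² + 0.2784² + 0.0619² = 0.020822 + 0.205753 + 0.003832 + 0.077507 + 0.003832 = 0.311746
B_caer = 1 / 0.311746 = 3.2077
Σp_vireᵢ² = 0.2323² + 0.0707² + 0.2525² + 0.2626² + 0.1818² = 0.053963 + 0.004998 + 0.063756 + 0.068959 + 0.033051 = 0.224727
B_vire = 1 / 0.224727 = 4.4498
Σp_pensᵢ² = 0.2857² + 0.0837² + 0.2906² + 0.0049² + 0.3350² = 0.081624 + 0.007006 + 0.084448 + 0.000024 + 0.112225 = 0.285327
B_pens = 1 / 0.285327 = 3.5048
Ranking by B (broadest → narrowest): Dendroica virens (4.45) > Dendroica pensylvanica (3.50) > Dendroica caerulescens (3.21)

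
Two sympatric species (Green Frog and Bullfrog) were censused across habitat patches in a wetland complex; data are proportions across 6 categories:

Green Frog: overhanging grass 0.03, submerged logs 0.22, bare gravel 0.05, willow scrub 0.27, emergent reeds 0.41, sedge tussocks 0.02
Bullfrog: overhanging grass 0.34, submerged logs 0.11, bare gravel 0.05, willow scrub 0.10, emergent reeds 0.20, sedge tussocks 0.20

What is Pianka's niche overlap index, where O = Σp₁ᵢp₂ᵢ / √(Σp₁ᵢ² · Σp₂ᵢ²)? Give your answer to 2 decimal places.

0.59

Σ p₁ᵢp₂ᵢ = 0.0102 + 0.0242 + 0.0025 + 0.0270 + 0.0820 + 0.0040 = 0.1499
Σp_1ᵢ² = 0.03² + 0.22² + 0.05² + 0.27² + 0.41² + 0.02² = 0.0009 + 0.0484 + 0.0025 + 0.0729 + 0.1681 + 0.0004 = 0.2932
Σp_2ᵢ² = 0.34² + 0.11² + 0.05² + 0.10² + 0.20² + 0.20² = 0.1156 + 0.0121 + 0.0025 + 0.0100 + 0.0400 + 0.0400 = 0.2202
O = 0.1499 / √(0.2932 × 0.2202) = 0.1499 / 0.25409 = 0.5899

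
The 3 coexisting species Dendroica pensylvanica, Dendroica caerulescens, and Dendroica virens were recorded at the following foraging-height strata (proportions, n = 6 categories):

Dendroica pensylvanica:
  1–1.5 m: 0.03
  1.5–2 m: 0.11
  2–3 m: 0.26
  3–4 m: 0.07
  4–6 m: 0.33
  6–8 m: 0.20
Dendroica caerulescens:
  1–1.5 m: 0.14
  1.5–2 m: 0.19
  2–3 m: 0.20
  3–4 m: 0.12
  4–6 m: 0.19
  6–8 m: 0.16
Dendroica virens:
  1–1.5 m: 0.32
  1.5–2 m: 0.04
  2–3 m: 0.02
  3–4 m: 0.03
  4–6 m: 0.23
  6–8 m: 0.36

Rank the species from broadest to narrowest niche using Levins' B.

Dendroica caerulescens > Dendroica pensylvanica > Dendroica virens

Σp_pensᵢ² = 0.03² + 0.11² + 0.26² + 0.07² + 0.33² + 0.20² = 0.0009 + 0.0121 + 0.0676 + 0.0049 + 0.1089 + 0.0400 = 0.2344
B_pens = 1 / 0.2344 = 4.2662
Σp_caerᵢ² = 0.14² + 0.19² + 0.20² + 0.12² + 0.19² + 0.16² = 0.0196 + 0.0361 + 0.0400 + 0.0144 + 0.0361 + 0.0256 = 0.1718
B_caer = 1 / 0.1718 = 5.8207
Σp_vireᵢ² = 0.32² + 0.04² + 0.02² + 0.03² + 0.23² + 0.36² = 0.1024 + 0.0016 + 0.0004 + 0.0009 + 0.0529 + 0.1296 = 0.2878
B_vire = 1 / 0.2878 = 3.4746
Ranking by B (broadest → narrowest): Dendroica caerulescens (5.82) > Dendroica pensylvanica (4.27) > Dendroica virens (3.47)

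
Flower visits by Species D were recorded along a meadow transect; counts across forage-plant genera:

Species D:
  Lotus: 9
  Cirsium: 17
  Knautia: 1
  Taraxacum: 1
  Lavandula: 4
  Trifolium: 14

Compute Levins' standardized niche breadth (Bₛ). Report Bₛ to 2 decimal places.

Proportions for Species D (n=46): 9/46=0.1957, 17/46=0.3696, 1/46=0.0217, 1/46=0.0217, 4/46=0.0870, 14/46=0.3043
Σpᵢ² = 0.1957² + 0.3696² + 0.0217² + 0.0217² + 0.0870² + 0.3043² = 0.038298 + 0.136604 + 0.000471 + 0.000471 + 0.007569 + 0.092598 = 0.276011
B = 1 / 0.276011 = 3.6230
Bₛ = (B − 1)/(n − 1) = (3.6230 − 1)/(6 − 1) = 2.6230/5 = 0.5246

0.52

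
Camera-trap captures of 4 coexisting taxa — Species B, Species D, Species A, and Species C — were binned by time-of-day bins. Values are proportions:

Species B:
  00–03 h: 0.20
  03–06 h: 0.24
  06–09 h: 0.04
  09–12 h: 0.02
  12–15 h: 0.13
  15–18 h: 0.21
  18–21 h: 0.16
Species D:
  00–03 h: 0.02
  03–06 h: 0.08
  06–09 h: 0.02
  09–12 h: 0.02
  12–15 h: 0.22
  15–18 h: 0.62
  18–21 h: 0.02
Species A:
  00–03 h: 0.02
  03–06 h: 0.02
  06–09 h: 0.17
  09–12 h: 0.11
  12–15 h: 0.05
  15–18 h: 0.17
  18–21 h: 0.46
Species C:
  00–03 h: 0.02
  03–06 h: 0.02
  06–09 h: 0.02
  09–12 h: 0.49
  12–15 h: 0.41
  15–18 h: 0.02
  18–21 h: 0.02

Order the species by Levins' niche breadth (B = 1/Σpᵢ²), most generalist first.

Σp_Bᵢ² = 0.20² + 0.24² + 0.04² + 0.02² + 0.13² + 0.21² + 0.16² = 0.0400 + 0.0576 + 0.0016 + 0.0004 + 0.0169 + 0.0441 + 0.0256 = 0.1862
B_B = 1 / 0.1862 = 5.3706
Σp_Dᵢ² = 0.02² + 0.08² + 0.02² + 0.02² + 0.22² + 0.62² + 0.02² = 0.0004 + 0.0064 + 0.0004 + 0.0004 + 0.0484 + 0.3844 + 0.0004 = 0.4408
B_D = 1 / 0.4408 = 2.2686
Σp_Aᵢ² = 0.02² + 0.02² + 0.17² + 0.11² + 0.05² + 0.17² + 0.46² = 0.0004 + 0.0004 + 0.0289 + 0.0121 + 0.0025 + 0.0289 + 0.2116 = 0.2848
B_A = 1 / 0.2848 = 3.5112
Σp_Cᵢ² = 0.02² + 0.02² + 0.02² + 0.49² + 0.41² + 0.02² + 0.02² = 0.0004 + 0.0004 + 0.0004 + 0.2401 + 0.1681 + 0.0004 + 0.0004 = 0.4102
B_C = 1 / 0.4102 = 2.4378
Ranking by B (broadest → narrowest): Species B (5.37) > Species A (3.51) > Species C (2.44) > Species D (2.27)

Species B > Species A > Species C > Species D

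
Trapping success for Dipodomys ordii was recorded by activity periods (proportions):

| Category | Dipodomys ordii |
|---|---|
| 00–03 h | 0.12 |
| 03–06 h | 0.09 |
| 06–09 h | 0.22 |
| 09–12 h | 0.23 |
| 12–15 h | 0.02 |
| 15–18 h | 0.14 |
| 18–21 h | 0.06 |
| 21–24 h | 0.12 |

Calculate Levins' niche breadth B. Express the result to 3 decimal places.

6.180

Σpᵢ² = 0.12² + 0.09² + 0.22² + 0.23² + 0.02² + 0.14² + 0.06² + 0.12² = 0.0144 + 0.0081 + 0.0484 + 0.0529 + 0.0004 + 0.0196 + 0.0036 + 0.0144 = 0.1618
B = 1 / 0.1618 = 6.18047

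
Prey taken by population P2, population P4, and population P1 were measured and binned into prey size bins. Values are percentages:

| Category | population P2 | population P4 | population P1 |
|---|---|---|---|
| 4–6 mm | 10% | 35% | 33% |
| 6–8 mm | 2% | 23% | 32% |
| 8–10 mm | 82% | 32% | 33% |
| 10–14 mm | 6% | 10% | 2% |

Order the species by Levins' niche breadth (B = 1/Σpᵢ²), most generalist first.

Convert percentages to proportions (divide by 100).
Σp_P2ᵢ² = 0.10² + 0.02² + 0.82² + 0.06² = 0.0100 + 0.0004 + 0.6724 + 0.0036 = 0.6864
B_P2 = 1 / 0.6864 = 1.4569
Σp_P4ᵢ² = 0.35² + 0.23² + 0.32² + 0.10² = 0.1225 + 0.0529 + 0.1024 + 0.0100 = 0.2878
B_P4 = 1 / 0.2878 = 3.4746
Σp_P1ᵢ² = 0.33² + 0.32² + 0.33² + 0.02² = 0.1089 + 0.1024 + 0.1089 + 0.0004 = 0.3206
B_P1 = 1 / 0.3206 = 3.1192
Ranking by B (broadest → narrowest): population P4 (3.47) > population P1 (3.12) > population P2 (1.46)

population P4 > population P1 > population P2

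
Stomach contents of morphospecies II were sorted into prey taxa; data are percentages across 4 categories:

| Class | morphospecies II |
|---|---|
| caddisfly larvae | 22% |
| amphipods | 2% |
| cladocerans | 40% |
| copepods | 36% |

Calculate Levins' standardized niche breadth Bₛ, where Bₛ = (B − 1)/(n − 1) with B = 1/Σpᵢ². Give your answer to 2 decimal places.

Convert percentages to proportions (divide by 100).
Σpᵢ² = 0.22² + 0.02² + 0.40² + 0.36² = 0.0484 + 0.0004 + 0.1600 + 0.1296 = 0.3384
B = 1 / 0.3384 = 2.9551
Bₛ = (B − 1)/(n − 1) = (2.9551 − 1)/(4 − 1) = 1.9551/3 = 0.6517

0.65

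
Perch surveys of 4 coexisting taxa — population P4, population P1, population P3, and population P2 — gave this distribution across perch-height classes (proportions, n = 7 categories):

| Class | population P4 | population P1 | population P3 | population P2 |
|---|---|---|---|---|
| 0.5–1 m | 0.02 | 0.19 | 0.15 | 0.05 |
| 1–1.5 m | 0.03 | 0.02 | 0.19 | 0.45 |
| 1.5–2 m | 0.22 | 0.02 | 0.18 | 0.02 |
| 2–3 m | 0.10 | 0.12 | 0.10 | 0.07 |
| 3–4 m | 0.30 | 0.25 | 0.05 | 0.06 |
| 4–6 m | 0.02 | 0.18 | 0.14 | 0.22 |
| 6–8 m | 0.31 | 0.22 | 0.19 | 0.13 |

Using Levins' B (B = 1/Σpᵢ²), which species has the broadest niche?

population P3

Σp_P4ᵢ² = 0.02² + 0.03² + 0.22² + 0.10² + 0.30² + 0.02² + 0.31² = 0.0004 + 0.0009 + 0.0484 + 0.0100 + 0.0900 + 0.0004 + 0.0961 = 0.2462
B_P4 = 1 / 0.2462 = 4.0617
Σp_P1ᵢ² = 0.19² + 0.02² + 0.02² + 0.12² + 0.25² + 0.18² + 0.22² = 0.0361 + 0.0004 + 0.0004 + 0.0144 + 0.0625 + 0.0324 + 0.0484 = 0.1946
B_P1 = 1 / 0.1946 = 5.1387
Σp_P3ᵢ² = 0.15² + 0.19² + 0.18² + 0.10² + 0.05² + 0.14² + 0.19² = 0.0225 + 0.0361 + 0.0324 + 0.0100 + 0.0025 + 0.0196 + 0.0361 = 0.1592
B_P3 = 1 / 0.1592 = 6.2814
Σp_P2ᵢ² = 0.05² + 0.45² + 0.02² + 0.07² + 0.06² + 0.22² + 0.13² = 0.0025 + 0.2025 + 0.0004 + 0.0049 + 0.0036 + 0.0484 + 0.0169 = 0.2792
B_P2 = 1 / 0.2792 = 3.5817
Highest B → broadest niche (most generalist): population P3 (B = 6.28).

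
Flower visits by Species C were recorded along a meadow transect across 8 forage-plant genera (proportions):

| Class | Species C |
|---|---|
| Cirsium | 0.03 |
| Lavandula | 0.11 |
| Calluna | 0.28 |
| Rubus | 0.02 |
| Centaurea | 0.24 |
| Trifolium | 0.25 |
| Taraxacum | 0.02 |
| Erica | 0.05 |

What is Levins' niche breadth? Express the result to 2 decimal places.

Σpᵢ² = 0.03² + 0.11² + 0.28² + 0.02² + 0.24² + 0.25² + 0.02² + 0.05² = 0.0009 + 0.0121 + 0.0784 + 0.0004 + 0.0576 + 0.0625 + 0.0004 + 0.0025 = 0.2148
B = 1 / 0.2148 = 4.6555

4.66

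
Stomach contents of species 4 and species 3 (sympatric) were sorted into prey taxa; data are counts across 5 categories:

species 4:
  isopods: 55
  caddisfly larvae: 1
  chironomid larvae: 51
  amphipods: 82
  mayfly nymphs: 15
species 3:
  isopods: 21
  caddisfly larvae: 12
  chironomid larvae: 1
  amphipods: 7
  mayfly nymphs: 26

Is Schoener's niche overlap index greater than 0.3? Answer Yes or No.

Yes

Proportions for species 4 (n=204): 55/204=0.2696, 1/204=0.0049, 51/204=0.2500, 82/204=0.4020, 15/204=0.0735
Proportions for species 3 (n=67): 21/67=0.3134, 12/67=0.1791, 1/67=0.0149, 7/67=0.1045, 26/67=0.3881
Σ|p₁ᵢ − p₂ᵢ| = 0.0438 + 0.1742 + 0.2351 + 0.2975 + 0.3146 = 1.0652
D = 1 − ½ × 1.0652 = 1 − 0.53260 = 0.46740
D = 0.46740 > 0.3 → Yes.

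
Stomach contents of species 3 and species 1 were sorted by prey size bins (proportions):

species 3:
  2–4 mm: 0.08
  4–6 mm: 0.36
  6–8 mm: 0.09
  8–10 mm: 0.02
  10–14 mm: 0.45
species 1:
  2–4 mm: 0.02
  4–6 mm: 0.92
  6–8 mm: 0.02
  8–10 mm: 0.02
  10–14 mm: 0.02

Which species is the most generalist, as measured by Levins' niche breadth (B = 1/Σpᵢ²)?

species 3

Σp_3ᵢ² = 0.08² + 0.36² + 0.09² + 0.02² + 0.45² = 0.0064 + 0.1296 + 0.0081 + 0.0004 + 0.2025 = 0.3470
B_3 = 1 / 0.3470 = 2.8818
Σp_1ᵢ² = 0.02² + 0.92² + 0.02² + 0.02² + 0.02² = 0.0004 + 0.8464 + 0.0004 + 0.0004 + 0.0004 = 0.8480
B_1 = 1 / 0.8480 = 1.1792
Highest B → broadest niche (most generalist): species 3 (B = 2.88).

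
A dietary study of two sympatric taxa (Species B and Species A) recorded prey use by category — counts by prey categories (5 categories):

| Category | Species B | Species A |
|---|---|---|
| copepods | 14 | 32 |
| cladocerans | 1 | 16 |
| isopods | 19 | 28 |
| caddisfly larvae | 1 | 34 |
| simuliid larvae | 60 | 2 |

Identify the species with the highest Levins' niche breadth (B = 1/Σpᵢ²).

Proportions for Species B (n=95): 14/95=0.1474, 1/95=0.0105, 19/95=0.2000, 1/95=0.0105, 60/95=0.6316
Proportions for Species A (n=112): 32/112=0.2857, 16/112=0.1429, 28/112=0.2500, 34/112=0.3036, 2/112=0.0179
Σp_Bᵢ² = 0.1474² + 0.0105² + 0.2000² + 0.0105² + 0.6316² = 0.021727 + 0.000110 + 0.040000 + 0.000110 + 0.398919 = 0.460866
B_B = 1 / 0.460866 = 2.1698
Σp_Aᵢ² = 0.2857² + 0.1429² + 0.2500² + 0.3036² + 0.0179² = 0.081624 + 0.020420 + 0.062500 + 0.092173 + 0.000320 = 0.257037
B_A = 1 / 0.257037 = 3.8905
Highest B → broadest niche (most generalist): Species A (B = 3.89).

Species A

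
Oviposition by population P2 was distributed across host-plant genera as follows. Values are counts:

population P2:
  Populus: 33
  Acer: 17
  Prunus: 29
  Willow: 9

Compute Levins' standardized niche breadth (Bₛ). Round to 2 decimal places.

Proportions for population P2 (n=88): 33/88=0.3750, 17/88=0.1932, 29/88=0.3295, 9/88=0.1023
Σpᵢ² = 0.3750² + 0.1932² + 0.3295² + 0.1023² = 0.140625 + 0.037326 + 0.108570 + 0.010465 = 0.296986
B = 1 / 0.296986 = 3.3672
Bₛ = (B − 1)/(n − 1) = (3.3672 − 1)/(4 − 1) = 2.3672/3 = 0.7891

0.79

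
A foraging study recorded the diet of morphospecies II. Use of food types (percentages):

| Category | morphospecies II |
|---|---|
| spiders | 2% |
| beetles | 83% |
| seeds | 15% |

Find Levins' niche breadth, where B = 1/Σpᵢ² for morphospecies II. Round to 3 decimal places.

Convert percentages to proportions (divide by 100).
Σpᵢ² = 0.02² + 0.83² + 0.15² = 0.0004 + 0.6889 + 0.0225 = 0.7118
B = 1 / 0.7118 = 1.40489

1.405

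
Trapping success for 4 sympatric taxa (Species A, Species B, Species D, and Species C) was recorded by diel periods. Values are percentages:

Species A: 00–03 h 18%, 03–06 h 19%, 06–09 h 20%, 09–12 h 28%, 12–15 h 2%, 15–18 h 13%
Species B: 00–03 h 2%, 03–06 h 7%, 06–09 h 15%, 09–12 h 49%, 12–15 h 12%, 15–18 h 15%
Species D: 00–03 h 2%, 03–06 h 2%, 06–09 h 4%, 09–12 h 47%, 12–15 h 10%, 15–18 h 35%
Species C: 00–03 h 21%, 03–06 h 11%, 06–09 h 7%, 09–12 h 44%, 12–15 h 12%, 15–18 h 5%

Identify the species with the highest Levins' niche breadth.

Convert percentages to proportions (divide by 100).
Σp_Aᵢ² = 0.18² + 0.19² + 0.20² + 0.28² + 0.02² + 0.13² = 0.0324 + 0.0361 + 0.0400 + 0.0784 + 0.0004 + 0.0169 = 0.2042
B_A = 1 / 0.2042 = 4.8972
Σp_Bᵢ² = 0.02² + 0.07² + 0.15² + 0.49² + 0.12² + 0.15² = 0.0004 + 0.0049 + 0.0225 + 0.2401 + 0.0144 + 0.0225 = 0.3048
B_B = 1 / 0.3048 = 3.2808
Σp_Dᵢ² = 0.02² + 0.02² + 0.04² + 0.47² + 0.10² + 0.35² = 0.0004 + 0.0004 + 0.0016 + 0.2209 + 0.0100 + 0.1225 = 0.3558
B_D = 1 / 0.3558 = 2.8106
Σp_Cᵢ² = 0.21² + 0.11² + 0.07² + 0.44² + 0.12² + 0.05² = 0.0441 + 0.0121 + 0.0049 + 0.1936 + 0.0144 + 0.0025 = 0.2716
B_C = 1 / 0.2716 = 3.6819
Highest B → broadest niche (most generalist): Species A (B = 4.90).

Species A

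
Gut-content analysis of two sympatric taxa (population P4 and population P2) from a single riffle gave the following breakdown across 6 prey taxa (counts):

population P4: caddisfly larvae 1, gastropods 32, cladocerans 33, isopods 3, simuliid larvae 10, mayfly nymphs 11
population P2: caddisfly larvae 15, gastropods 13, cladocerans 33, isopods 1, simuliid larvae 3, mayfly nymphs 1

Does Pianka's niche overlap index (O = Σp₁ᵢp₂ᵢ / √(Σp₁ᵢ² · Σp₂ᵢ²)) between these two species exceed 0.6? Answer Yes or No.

Yes

Proportions for population P4 (n=90): 1/90=0.0111, 32/90=0.3556, 33/90=0.3667, 3/90=0.0333, 10/90=0.1111, 11/90=0.1222
Proportions for population P2 (n=66): 15/66=0.2273, 13/66=0.1970, 33/66=0.5000, 1/66=0.0152, 3/66=0.0455, 1/66=0.0152
Σ p₁ᵢp₂ᵢ = 0.002523 + 0.070053 + 0.183350 + 0.000506 + 0.005055 + 0.001857 = 0.263344
Σp_1ᵢ² = 0.0111² + 0.3556² + 0.3667² + 0.0333² + 0.1111² + 0.1222² = 0.000123 + 0.126451 + 0.134469 + 0.001109 + 0.012343 + 0.014933 = 0.289428
Σp_2ᵢ² = 0.2273² + 0.1970² + 0.5000² + 0.0152² + 0.0455² + 0.0152² = 0.051665 + 0.038809 + 0.250000 + 0.000231 + 0.002070 + 0.000231 = 0.343006
O = 0.263344 / √(0.289428 × 0.343006) = 0.263344 / 0.3150802 = 0.8358
O = 0.8358 > 0.6 → Yes.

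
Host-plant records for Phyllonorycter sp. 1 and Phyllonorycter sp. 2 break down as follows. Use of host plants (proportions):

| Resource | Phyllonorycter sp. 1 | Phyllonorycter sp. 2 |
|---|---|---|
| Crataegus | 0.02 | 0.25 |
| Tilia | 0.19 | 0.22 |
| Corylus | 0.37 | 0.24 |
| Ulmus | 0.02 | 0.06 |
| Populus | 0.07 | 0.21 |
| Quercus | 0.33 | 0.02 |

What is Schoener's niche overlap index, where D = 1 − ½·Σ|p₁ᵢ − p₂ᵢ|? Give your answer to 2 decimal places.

Σ|p₁ᵢ − p₂ᵢ| = 0.23 + 0.03 + 0.13 + 0.04 + 0.14 + 0.31 = 0.88
D = 1 − ½ × 0.88 = 1 − 0.440 = 0.5600

0.56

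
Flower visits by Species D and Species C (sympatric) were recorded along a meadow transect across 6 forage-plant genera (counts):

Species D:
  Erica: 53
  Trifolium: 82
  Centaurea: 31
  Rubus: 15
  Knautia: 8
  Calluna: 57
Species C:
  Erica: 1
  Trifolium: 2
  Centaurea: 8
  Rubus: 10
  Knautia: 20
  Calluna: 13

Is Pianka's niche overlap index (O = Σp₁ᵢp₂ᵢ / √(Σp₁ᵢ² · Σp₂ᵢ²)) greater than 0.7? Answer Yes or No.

No

Proportions for Species D (n=246): 53/246=0.2154, 82/246=0.3333, 31/246=0.1260, 15/246=0.0610, 8/246=0.0325, 57/246=0.2317
Proportions for Species C (n=54): 1/54=0.0185, 2/54=0.0370, 8/54=0.1481, 10/54=0.1852, 20/54=0.3704, 13/54=0.2407
Σ p₁ᵢp₂ᵢ = 0.003985 + 0.012332 + 0.018661 + 0.011297 + 0.012038 + 0.055770 = 0.114083
Σp_1ᵢ² = 0.2154² + 0.3333² + 0.1260² + 0.0610² + 0.0325² + 0.2317² = 0.046397 + 0.111089 + 0.015876 + 0.003721 + 0.001056 + 0.053685 = 0.231824
Σp_2ᵢ² = 0.0185² + 0.0370² + 0.1481² + 0.1852² + 0.3704² + 0.2407² = 0.000342 + 0.001369 + 0.021934 + 0.034299 + 0.137196 + 0.057936 = 0.253076
O = 0.114083 / √(0.231824 × 0.253076) = 0.114083 / 0.2422170 = 0.4710
O = 0.4710 < 0.7 → No.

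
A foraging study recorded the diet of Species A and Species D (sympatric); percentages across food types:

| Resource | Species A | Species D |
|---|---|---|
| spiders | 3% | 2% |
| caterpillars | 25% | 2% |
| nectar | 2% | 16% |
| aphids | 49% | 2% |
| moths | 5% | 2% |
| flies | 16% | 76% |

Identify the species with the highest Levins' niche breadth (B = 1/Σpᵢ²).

Convert percentages to proportions (divide by 100).
Σp_Aᵢ² = 0.03² + 0.25² + 0.02² + 0.49² + 0.05² + 0.16² = 0.0009 + 0.0625 + 0.0004 + 0.2401 + 0.0025 + 0.0256 = 0.3320
B_A = 1 / 0.3320 = 3.0120
Σp_Dᵢ² = 0.02² + 0.02² + 0.16² + 0.02² + 0.02² + 0.76² = 0.0004 + 0.0004 + 0.0256 + 0.0004 + 0.0004 + 0.5776 = 0.6048
B_D = 1 / 0.6048 = 1.6534
Highest B → broadest niche (most generalist): Species A (B = 3.01).

Species A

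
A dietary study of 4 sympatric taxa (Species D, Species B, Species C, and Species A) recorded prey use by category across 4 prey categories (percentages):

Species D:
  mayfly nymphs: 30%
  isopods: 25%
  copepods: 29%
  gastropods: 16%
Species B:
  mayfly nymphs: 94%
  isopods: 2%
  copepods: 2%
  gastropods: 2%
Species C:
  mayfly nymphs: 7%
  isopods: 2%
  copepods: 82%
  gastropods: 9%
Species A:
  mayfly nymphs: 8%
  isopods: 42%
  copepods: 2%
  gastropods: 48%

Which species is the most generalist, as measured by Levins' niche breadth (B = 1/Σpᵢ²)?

Species D

Convert percentages to proportions (divide by 100).
Σp_Dᵢ² = 0.30² + 0.25² + 0.29² + 0.16² = 0.0900 + 0.0625 + 0.0841 + 0.0256 = 0.2622
B_D = 1 / 0.2622 = 3.8139
Σp_Bᵢ² = 0.94² + 0.02² + 0.02² + 0.02² = 0.8836 + 0.0004 + 0.0004 + 0.0004 = 0.8848
B_B = 1 / 0.8848 = 1.1302
Σp_Cᵢ² = 0.07² + 0.02² + 0.82² + 0.09² = 0.0049 + 0.0004 + 0.6724 + 0.0081 = 0.6858
B_C = 1 / 0.6858 = 1.4582
Σp_Aᵢ² = 0.08² + 0.42² + 0.02² + 0.48² = 0.0064 + 0.1764 + 0.0004 + 0.2304 = 0.4136
B_A = 1 / 0.4136 = 2.4178
Highest B → broadest niche (most generalist): Species D (B = 3.81).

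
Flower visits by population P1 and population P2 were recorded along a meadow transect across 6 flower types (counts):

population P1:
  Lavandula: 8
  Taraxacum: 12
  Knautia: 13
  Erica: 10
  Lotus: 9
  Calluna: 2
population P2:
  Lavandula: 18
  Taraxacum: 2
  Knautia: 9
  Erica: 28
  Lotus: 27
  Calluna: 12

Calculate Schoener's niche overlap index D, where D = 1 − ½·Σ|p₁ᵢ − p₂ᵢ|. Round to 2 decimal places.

0.65

Proportions for population P1 (n=54): 8/54=0.1481, 12/54=0.2222, 13/54=0.2407, 10/54=0.1852, 9/54=0.1667, 2/54=0.0370
Proportions for population P2 (n=96): 18/96=0.1875, 2/96=0.0208, 9/96=0.0938, 28/96=0.2917, 27/96=0.2813, 12/96=0.1250
Σ|p₁ᵢ − p₂ᵢ| = 0.0394 + 0.2014 + 0.1469 + 0.1065 + 0.1146 + 0.0880 = 0.6968
D = 1 − ½ × 0.6968 = 1 − 0.34840 = 0.65160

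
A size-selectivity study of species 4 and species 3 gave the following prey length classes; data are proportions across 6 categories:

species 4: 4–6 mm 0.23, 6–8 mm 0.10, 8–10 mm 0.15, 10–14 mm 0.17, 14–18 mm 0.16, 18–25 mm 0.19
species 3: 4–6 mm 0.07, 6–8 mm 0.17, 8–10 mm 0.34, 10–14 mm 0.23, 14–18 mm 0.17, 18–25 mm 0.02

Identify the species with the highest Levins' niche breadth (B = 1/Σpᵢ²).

Σp_4ᵢ² = 0.23² + 0.10² + 0.15² + 0.17² + 0.16² + 0.19² = 0.0529 + 0.0100 + 0.0225 + 0.0289 + 0.0256 + 0.0361 = 0.1760
B_4 = 1 / 0.1760 = 5.6818
Σp_3ᵢ² = 0.07² + 0.17² + 0.34² + 0.23² + 0.17² + 0.02² = 0.0049 + 0.0289 + 0.1156 + 0.0529 + 0.0289 + 0.0004 = 0.2316
B_3 = 1 / 0.2316 = 4.3178
Highest B → broadest niche (most generalist): species 4 (B = 5.68).

species 4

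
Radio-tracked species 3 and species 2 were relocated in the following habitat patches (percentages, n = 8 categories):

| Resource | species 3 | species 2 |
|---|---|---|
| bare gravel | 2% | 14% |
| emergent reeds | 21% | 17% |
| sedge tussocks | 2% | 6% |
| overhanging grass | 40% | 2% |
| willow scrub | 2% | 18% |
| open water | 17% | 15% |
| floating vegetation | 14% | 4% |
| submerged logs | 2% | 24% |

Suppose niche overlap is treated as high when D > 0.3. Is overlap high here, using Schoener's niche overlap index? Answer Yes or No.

Yes

Convert percentages to proportions (divide by 100).
Σ|p₁ᵢ − p₂ᵢ| = 0.12 + 0.04 + 0.04 + 0.38 + 0.16 + 0.02 + 0.10 + 0.22 = 1.08
D = 1 − ½ × 1.08 = 1 − 0.540 = 0.4600
D = 0.4600 > 0.3 → Yes.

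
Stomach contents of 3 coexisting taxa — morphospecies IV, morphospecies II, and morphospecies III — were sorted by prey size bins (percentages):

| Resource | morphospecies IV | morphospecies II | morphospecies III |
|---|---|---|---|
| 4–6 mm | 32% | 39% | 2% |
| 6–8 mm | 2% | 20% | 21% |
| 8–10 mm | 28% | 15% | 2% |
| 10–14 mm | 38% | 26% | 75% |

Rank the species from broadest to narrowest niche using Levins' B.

Convert percentages to proportions (divide by 100).
Σp_IVᵢ² = 0.32² + 0.02² + 0.28² + 0.38² = 0.1024 + 0.0004 + 0.0784 + 0.1444 = 0.3256
B_IV = 1 / 0.3256 = 3.0713
Σp_IIᵢ² = 0.39² + 0.20² + 0.15² + 0.26² = 0.1521 + 0.0400 + 0.0225 + 0.0676 = 0.2822
B_II = 1 / 0.2822 = 3.5436
Σp_IIIᵢ² = 0.02² + 0.21² + 0.02² + 0.75² = 0.0004 + 0.0441 + 0.0004 + 0.5625 = 0.6074
B_III = 1 / 0.6074 = 1.6464
Ranking by B (broadest → narrowest): morphospecies II (3.54) > morphospecies IV (3.07) > morphospecies III (1.65)

morphospecies II > morphospecies IV > morphospecies III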